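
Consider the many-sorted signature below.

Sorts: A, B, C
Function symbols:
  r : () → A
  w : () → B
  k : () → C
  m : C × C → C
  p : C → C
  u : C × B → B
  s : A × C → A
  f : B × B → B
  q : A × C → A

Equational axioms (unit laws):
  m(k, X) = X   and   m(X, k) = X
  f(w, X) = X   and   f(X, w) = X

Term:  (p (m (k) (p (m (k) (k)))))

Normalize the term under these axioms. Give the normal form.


normal form = (p (p (k)))

1. (p (m (k) (p (m (k) (k)))))  →  (p (p (m (k) (k))))
2. (p (p (m (k) (k))))  →  (p (p (k)))


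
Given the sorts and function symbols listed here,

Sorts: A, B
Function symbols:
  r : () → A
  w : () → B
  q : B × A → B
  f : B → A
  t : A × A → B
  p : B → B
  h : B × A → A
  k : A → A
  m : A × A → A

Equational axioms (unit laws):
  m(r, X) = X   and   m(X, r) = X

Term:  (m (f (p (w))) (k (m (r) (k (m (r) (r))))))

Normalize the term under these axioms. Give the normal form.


1. (m (f (p (w))) (k (m (r) (k (m (r) (r))))))  →  (m (f (p (w))) (k (k (m (r) (r)))))
2. (m (f (p (w))) (k (k (m (r) (r)))))  →  (m (f (p (w))) (k (k (r))))

normal form = (m (f (p (w))) (k (k (r))))


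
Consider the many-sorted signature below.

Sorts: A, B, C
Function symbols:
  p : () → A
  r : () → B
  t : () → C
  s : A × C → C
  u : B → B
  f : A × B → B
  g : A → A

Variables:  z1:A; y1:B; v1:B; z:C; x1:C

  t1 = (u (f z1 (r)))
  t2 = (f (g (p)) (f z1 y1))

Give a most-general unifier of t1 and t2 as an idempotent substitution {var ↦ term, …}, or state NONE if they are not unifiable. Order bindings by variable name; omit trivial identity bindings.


NONE (not unifiable)

head clash or occurs-check failure — not unifiable


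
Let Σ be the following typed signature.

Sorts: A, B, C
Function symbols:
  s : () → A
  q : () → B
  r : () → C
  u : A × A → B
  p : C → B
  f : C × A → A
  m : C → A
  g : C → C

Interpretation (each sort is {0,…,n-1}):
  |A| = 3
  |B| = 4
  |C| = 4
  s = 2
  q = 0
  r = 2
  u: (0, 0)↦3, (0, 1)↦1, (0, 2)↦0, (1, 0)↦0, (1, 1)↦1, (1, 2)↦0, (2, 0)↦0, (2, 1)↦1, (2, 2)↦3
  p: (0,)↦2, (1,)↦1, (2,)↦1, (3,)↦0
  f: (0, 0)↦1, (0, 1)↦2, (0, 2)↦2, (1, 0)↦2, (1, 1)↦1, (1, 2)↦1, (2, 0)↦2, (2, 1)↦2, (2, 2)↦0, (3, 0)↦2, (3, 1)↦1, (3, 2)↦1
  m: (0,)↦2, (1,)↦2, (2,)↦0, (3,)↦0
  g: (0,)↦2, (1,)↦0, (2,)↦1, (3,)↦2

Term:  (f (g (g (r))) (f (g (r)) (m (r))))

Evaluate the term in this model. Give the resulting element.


  r = 2
  (g (r)) = g(2,) = 1
  (g (g (r))) = g(1,) = 0
  r = 2
  (g (r)) = g(2,) = 1
  r = 2
  (m (r)) = m(2,) = 0
  (f (g (r)) (m (r))) = f(1, 0) = 2
  (f (g (g (r))) (f (g (r)) (m (r)))) = f(0, 2) = 2

value = 2


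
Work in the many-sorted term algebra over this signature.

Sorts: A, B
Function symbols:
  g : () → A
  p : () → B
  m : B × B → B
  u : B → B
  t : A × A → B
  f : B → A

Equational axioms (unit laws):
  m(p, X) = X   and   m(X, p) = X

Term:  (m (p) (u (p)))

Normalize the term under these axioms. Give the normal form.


normal form = (u (p))

1. (m (p) (u (p)))  →  (u (p))


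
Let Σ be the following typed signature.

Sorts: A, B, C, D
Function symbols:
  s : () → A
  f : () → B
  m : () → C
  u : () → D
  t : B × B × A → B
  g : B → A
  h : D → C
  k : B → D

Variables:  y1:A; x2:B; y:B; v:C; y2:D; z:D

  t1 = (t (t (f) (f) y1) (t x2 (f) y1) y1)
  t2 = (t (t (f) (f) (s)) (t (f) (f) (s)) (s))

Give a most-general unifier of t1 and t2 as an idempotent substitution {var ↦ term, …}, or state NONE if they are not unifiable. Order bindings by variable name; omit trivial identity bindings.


{x2 ↦ (f), y1 ↦ (s)}


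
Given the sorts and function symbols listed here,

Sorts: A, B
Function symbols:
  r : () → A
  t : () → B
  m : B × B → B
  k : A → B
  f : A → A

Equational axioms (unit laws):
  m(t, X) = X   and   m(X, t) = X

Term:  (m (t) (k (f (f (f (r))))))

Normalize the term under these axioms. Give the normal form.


1. (m (t) (k (f (f (f (r))))))  →  (k (f (f (f (r)))))

normal form = (k (f (f (f (r)))))


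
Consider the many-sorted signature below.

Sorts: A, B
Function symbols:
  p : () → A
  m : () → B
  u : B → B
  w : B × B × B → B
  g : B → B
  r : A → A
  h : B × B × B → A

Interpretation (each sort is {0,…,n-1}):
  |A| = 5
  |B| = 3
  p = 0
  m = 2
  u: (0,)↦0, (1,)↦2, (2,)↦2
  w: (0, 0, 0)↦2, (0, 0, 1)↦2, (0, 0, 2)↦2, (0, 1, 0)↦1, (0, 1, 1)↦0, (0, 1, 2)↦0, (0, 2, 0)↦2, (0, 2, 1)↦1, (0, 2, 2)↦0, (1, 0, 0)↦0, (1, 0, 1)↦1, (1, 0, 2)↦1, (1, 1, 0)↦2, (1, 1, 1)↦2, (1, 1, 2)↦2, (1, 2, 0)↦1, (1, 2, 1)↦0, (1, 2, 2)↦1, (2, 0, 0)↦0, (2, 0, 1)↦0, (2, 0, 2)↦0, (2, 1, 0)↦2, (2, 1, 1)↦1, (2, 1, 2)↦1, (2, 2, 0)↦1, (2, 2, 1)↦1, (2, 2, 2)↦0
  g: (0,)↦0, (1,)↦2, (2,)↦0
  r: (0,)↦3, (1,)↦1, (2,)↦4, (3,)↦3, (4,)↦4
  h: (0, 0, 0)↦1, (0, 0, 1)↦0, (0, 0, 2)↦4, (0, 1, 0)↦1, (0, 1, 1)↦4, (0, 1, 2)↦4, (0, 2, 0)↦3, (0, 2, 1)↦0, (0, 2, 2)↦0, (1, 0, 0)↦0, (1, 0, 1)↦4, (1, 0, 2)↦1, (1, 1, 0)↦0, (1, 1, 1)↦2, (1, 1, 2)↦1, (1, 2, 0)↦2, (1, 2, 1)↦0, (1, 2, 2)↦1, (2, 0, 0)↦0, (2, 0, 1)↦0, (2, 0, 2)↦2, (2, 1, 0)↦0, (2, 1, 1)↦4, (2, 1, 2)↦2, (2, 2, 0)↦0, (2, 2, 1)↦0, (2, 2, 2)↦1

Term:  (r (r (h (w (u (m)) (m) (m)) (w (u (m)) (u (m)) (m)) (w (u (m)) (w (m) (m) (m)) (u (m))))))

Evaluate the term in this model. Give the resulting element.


value = 1

  m = 2
  (u (m)) = u(2,) = 2
  m = 2
  m = 2
  (w (u (m)) (m) (m)) = w(2, 2, 2) = 0
  m = 2
  (u (m)) = u(2,) = 2
  m = 2
  (u (m)) = u(2,) = 2
  m = 2
  (w (u (m)) (u (m)) (m)) = w(2, 2, 2) = 0
  m = 2
  (u (m)) = u(2,) = 2
  m = 2
  m = 2
  m = 2
  (w (m) (m) (m)) = w(2, 2, 2) = 0
  m = 2
  (u (m)) = u(2,) = 2
  (w (u (m)) (w (m) (m) (m)) (u (m))) = w(2, 0, 2) = 0
  (h (w (u (m)) (m) (m)) (w (u (m)) (u (m)) (m)) (w (u (m)) (w (m) (m) (m)) (u (m)))) = h(0, 0, 0) = 1
  (r (h (w (u (m)) (m) (m)) (w (u (m)) (u (m)) (m)) (w (u (m)) (w (m) (m) (m)) (u (m))))) = r(1,) = 1
  (r (r (h (w (u (m)) (m) (m)) (w (u (m)) (u (m)) (m)) (w (u (m)) (w (m) (m) (m)) (u (m)))))) = r(1,) = 1


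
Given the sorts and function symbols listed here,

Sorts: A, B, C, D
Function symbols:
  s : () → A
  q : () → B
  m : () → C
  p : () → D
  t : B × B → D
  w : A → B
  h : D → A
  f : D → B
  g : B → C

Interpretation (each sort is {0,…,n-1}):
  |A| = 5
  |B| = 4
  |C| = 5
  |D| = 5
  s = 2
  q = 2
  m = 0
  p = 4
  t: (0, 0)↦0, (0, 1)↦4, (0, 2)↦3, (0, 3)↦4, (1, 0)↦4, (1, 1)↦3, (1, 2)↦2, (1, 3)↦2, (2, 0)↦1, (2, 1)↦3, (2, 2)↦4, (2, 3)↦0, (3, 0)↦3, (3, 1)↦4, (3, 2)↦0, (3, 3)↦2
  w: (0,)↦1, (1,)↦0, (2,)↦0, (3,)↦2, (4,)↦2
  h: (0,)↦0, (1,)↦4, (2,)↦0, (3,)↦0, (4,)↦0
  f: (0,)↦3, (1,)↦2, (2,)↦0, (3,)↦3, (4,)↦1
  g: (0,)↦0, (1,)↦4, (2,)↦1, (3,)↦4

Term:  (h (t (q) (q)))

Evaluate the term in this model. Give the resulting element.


value = 0

  q = 2
  q = 2
  (t (q) (q)) = t(2, 2) = 4
  (h (t (q) (q))) = h(4,) = 0


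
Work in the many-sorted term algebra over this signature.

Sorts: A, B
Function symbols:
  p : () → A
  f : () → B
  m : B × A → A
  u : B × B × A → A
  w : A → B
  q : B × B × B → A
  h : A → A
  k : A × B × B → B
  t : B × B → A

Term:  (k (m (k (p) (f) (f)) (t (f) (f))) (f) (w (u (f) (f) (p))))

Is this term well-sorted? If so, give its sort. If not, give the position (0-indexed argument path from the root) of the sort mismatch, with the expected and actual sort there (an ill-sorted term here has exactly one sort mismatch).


      (p) : A
      (f) : B
      (f) : B
    (k (p) (f) (f)) : B
      (f) : B
      (f) : B
    (t (f) (f)) : A
  (m (k (p) (f) (f)) (t (f) (f))) : A
  (f) : B
      (f) : B
      (f) : B
      (p) : A
    (u (f) (f) (p)) : A
  (w (u (f) (f) (p))) : B
(k (m (k (p) (f) (f)) (t (f) (f))) (f) (w (u (f) (f) (p)))) : B

well-sorted; sort = B


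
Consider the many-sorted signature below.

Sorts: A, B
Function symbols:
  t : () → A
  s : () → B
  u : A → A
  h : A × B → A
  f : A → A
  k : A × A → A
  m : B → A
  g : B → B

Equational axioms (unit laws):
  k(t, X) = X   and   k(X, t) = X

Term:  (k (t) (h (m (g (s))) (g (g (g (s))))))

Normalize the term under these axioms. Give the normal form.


1. (k (t) (h (m (g (s))) (g (g (g (s))))))  →  (h (m (g (s))) (g (g (g (s)))))

normal form = (h (m (g (s))) (g (g (g (s)))))


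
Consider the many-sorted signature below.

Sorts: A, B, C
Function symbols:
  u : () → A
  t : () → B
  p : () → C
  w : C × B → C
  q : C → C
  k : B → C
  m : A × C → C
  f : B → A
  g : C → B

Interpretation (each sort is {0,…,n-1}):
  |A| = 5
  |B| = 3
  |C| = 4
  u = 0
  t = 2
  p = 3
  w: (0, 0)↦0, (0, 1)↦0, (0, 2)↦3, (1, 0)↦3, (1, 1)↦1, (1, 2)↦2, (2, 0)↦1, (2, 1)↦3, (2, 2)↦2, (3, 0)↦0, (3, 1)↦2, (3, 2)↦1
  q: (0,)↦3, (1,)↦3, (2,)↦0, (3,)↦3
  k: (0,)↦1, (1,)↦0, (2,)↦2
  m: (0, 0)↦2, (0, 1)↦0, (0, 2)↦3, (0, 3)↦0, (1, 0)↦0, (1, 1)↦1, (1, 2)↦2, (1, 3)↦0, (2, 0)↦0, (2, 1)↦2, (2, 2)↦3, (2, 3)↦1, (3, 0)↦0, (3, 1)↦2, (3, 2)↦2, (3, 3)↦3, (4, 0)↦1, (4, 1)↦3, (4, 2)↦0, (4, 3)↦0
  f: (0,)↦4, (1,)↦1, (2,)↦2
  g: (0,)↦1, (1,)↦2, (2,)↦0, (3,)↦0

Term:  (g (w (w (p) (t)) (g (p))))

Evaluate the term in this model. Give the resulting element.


value = 0

  p = 3
  t = 2
  (w (p) (t)) = w(3, 2) = 1
  p = 3
  (g (p)) = g(3,) = 0
  (w (w (p) (t)) (g (p))) = w(1, 0) = 3
  (g (w (w (p) (t)) (g (p)))) = g(3,) = 0


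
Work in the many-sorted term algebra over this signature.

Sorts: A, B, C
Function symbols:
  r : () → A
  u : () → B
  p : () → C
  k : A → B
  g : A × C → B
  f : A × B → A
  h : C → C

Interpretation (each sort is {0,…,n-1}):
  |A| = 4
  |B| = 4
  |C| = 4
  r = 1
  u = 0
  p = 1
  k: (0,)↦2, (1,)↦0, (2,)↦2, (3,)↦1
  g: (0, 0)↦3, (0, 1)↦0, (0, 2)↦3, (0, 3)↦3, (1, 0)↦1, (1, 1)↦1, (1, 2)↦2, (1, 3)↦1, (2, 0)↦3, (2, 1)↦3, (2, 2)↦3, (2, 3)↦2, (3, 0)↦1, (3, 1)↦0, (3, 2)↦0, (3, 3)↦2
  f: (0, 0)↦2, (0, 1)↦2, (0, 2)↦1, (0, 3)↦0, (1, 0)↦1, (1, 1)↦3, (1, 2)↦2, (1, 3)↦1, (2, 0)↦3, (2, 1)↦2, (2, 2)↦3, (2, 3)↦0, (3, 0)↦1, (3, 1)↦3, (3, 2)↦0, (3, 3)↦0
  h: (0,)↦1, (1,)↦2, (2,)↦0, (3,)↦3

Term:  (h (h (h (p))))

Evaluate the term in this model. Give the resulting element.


  p = 1
  (h (p)) = h(1,) = 2
  (h (h (p))) = h(2,) = 0
  (h (h (h (p)))) = h(0,) = 1

value = 1


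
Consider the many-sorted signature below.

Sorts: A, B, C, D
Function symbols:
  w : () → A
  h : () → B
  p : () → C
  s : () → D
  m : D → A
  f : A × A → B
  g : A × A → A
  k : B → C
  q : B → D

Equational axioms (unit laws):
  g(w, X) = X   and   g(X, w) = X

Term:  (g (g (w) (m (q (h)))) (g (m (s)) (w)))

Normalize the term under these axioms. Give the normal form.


1. (g (g (w) (m (q (h)))) (g (m (s)) (w)))  →  (g (m (q (h))) (g (m (s)) (w)))
2. (g (m (q (h))) (g (m (s)) (w)))  →  (g (m (q (h))) (m (s)))

normal form = (g (m (q (h))) (m (s)))


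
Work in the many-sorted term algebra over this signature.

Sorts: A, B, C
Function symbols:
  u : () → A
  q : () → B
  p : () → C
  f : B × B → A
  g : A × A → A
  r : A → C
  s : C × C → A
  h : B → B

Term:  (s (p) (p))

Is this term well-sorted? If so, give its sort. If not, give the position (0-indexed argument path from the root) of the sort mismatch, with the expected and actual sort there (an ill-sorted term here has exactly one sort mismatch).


  (p) : C
  (p) : C
(s (p) (p)) : A

well-sorted; sort = A


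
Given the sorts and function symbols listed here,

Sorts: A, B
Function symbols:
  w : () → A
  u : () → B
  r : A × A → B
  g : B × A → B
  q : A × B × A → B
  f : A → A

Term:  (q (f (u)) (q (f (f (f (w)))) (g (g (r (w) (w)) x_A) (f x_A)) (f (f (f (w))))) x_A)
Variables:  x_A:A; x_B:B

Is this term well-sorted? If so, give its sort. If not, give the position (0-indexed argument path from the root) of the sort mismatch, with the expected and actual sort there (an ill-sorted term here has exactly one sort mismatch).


    (u) : B
  (f (u)) : ✗ arg 0 at [0, 0] has sort B, expected A
          (w) : A
        (f (w)) : A
      (f (f (w))) : A
    (f (f (f (w)))) : A
          (w) : A
          (w) : A
        (r (w) (w)) : B
        x_A : A
      (g (r (w) (w)) x_A) : B
        x_A : A
      (f x_A) : A
    (g (g (r (w) (w)) x_A) (f x_A)) : B
          (w) : A
        (f (w)) : A
      (f (f (w))) : A
    (f (f (f (w)))) : A
  (q (f (f (f (w)))) (g (g (r (w) (w)) x_A) (f x_A)) (f (f (f (w))))) : B
  x_A : A

ill-sorted at position [0, 0]: expected A, got B


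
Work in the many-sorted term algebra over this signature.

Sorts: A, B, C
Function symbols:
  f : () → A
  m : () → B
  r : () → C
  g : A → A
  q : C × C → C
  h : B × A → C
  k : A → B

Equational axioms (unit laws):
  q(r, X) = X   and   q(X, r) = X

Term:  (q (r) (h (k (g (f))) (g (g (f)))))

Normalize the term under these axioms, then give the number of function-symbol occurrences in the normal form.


size = 7

1. (q (r) (h (k (g (f))) (g (g (f)))))  →  (h (k (g (f))) (g (g (f))))
normal form: (h (k (g (f))) (g (g (f))))


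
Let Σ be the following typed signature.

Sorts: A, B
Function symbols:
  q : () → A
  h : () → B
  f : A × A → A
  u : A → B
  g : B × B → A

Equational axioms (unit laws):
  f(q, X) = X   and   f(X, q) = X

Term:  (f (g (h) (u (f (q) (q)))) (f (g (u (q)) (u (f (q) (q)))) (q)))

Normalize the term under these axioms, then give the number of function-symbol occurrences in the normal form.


size = 10

1. (f (g (h) (u (f (q) (q)))) (f (g (u (q)) (u (f (q) (q)))) (q)))  →  (f (g (h) (u (q))) (f (g (u (q)) (u (f (q) (q)))) (q)))
2. (f (g (h) (u (q))) (f (g (u (q)) (u (f (q) (q)))) (q)))  →  (f (g (h) (u (q))) (g (u (q)) (u (f (q) (q)))))
3. (f (g (h) (u (q))) (g (u (q)) (u (f (q) (q)))))  →  (f (g (h) (u (q))) (g (u (q)) (u (q))))
normal form: (f (g (h) (u (q))) (g (u (q)) (u (q))))


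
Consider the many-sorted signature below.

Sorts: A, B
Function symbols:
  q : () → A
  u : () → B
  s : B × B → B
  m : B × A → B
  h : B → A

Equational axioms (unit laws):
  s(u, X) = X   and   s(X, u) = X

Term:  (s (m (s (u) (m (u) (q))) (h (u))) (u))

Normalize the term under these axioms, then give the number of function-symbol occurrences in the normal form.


size = 6

1. (s (m (s (u) (m (u) (q))) (h (u))) (u))  →  (m (s (u) (m (u) (q))) (h (u)))
2. (m (s (u) (m (u) (q))) (h (u)))  →  (m (m (u) (q)) (h (u)))
normal form: (m (m (u) (q)) (h (u)))


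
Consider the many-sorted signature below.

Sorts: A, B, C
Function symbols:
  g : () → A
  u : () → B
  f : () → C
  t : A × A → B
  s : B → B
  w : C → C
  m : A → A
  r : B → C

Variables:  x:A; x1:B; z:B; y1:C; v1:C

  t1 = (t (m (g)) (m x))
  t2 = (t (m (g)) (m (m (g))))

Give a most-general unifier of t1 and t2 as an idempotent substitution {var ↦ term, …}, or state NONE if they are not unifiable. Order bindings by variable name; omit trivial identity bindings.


{x ↦ (m (g))}


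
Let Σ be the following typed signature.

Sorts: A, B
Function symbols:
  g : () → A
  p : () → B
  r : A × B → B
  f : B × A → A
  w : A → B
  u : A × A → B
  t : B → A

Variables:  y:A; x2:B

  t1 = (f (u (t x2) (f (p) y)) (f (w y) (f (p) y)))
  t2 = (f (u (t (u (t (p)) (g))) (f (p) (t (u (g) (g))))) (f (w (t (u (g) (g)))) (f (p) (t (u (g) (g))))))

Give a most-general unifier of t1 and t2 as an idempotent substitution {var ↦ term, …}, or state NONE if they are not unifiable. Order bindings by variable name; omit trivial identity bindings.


{x2 ↦ (u (t (p)) (g)), y ↦ (t (u (g) (g)))}


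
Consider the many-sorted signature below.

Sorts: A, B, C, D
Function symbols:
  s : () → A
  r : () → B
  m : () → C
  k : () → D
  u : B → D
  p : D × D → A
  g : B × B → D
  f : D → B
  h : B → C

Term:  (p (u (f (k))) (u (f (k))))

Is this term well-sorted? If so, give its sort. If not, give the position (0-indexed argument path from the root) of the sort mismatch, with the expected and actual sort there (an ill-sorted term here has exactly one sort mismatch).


well-sorted; sort = A

      (k) : D
    (f (k)) : B
  (u (f (k))) : D
      (k) : D
    (f (k)) : B
  (u (f (k))) : D
(p (u (f (k))) (u (f (k)))) : A


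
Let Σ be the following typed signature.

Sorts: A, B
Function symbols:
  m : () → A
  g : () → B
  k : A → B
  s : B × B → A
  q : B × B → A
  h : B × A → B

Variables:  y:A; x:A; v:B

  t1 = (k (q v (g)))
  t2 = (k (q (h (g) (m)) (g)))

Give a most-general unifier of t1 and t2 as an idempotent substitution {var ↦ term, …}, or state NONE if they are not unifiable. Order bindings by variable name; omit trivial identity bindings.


{v ↦ (h (g) (m))}


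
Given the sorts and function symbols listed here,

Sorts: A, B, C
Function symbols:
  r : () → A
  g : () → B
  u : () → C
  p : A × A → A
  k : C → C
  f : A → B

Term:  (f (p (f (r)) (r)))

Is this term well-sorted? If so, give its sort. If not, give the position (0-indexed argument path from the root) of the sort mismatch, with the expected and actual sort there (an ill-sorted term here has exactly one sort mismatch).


      (r) : A
    (f (r)) : B
    (r) : A
  (p (f (r)) (r)) : ✗ arg 0 at [0, 0] has sort B, expected A

ill-sorted at position [0, 0]: expected A, got B


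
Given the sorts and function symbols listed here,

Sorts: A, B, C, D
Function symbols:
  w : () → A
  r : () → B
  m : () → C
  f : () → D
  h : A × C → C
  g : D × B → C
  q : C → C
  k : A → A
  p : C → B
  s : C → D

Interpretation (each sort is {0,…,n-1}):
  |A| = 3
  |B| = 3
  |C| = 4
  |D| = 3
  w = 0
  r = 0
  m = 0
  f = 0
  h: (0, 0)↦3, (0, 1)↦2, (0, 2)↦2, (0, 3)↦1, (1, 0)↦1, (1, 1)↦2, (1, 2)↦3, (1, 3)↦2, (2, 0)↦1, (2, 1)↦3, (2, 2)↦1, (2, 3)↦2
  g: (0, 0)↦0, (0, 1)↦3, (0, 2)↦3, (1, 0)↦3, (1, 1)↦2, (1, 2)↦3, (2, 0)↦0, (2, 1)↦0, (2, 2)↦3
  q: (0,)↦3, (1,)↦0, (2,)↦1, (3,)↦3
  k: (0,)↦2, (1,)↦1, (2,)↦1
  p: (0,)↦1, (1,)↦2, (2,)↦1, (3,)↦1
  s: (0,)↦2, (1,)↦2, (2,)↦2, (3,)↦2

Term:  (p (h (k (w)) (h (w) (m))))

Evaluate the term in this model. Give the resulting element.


value = 1

  w = 0
  (k (w)) = k(0,) = 2
  w = 0
  m = 0
  (h (w) (m)) = h(0, 0) = 3
  (h (k (w)) (h (w) (m))) = h(2, 3) = 2
  (p (h (k (w)) (h (w) (m)))) = p(2,) = 1


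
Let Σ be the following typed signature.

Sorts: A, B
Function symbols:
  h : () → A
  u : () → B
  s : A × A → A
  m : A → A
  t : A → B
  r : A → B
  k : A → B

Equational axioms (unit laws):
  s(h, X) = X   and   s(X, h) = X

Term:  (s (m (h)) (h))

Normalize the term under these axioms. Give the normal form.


1. (s (m (h)) (h))  →  (m (h))

normal form = (m (h))


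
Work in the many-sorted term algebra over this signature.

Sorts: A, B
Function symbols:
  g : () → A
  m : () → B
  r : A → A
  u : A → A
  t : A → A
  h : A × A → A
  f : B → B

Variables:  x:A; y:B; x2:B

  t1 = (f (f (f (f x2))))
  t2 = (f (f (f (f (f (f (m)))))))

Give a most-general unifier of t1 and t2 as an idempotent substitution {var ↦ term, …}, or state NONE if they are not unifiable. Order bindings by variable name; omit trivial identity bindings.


{x2 ↦ (f (f (m)))}


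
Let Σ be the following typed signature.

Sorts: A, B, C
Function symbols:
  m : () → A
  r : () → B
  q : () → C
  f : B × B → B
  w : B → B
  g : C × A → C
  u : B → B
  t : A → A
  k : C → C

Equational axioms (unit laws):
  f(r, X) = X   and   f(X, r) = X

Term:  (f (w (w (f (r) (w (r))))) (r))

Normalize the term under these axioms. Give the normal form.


normal form = (w (w (w (r))))

1. (f (w (w (f (r) (w (r))))) (r))  →  (w (w (f (r) (w (r)))))
2. (w (w (f (r) (w (r)))))  →  (w (w (w (r))))


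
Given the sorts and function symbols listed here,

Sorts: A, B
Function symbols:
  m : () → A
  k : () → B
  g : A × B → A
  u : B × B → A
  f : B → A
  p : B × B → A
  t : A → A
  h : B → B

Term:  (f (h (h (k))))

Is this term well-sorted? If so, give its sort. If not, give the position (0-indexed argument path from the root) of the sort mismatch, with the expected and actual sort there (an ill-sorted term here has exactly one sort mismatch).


      (k) : B
    (h (k)) : B
  (h (h (k))) : B
(f (h (h (k)))) : A

well-sorted; sort = A


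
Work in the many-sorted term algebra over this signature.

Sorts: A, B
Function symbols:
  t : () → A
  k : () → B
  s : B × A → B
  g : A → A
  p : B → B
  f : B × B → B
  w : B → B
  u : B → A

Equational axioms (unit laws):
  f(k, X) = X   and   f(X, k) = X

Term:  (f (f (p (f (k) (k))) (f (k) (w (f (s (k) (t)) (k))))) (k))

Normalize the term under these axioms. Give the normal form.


1. (f (f (p (f (k) (k))) (f (k) (w (f (s (k) (t)) (k))))) (k))  →  (f (p (f (k) (k))) (f (k) (w (f (s (k) (t)) (k)))))
2. (f (p (f (k) (k))) (f (k) (w (f (s (k) (t)) (k)))))  →  (f (p (k)) (f (k) (w (f (s (k) (t)) (k)))))
3. (f (p (k)) (f (k) (w (f (s (k) (t)) (k)))))  →  (f (p (k)) (w (f (s (k) (t)) (k))))
4. (f (p (k)) (w (f (s (k) (t)) (k))))  →  (f (p (k)) (w (s (k) (t))))

normal form = (f (p (k)) (w (s (k) (t))))


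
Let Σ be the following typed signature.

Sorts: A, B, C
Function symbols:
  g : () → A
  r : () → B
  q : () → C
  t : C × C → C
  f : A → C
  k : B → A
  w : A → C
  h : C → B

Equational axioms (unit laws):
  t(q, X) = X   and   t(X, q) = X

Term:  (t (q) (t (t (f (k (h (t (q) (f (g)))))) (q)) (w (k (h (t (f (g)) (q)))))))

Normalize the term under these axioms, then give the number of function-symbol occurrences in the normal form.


size = 11

1. (t (q) (t (t (f (k (h (t (q) (f (g)))))) (q)) (w (k (h (t (f (g)) (q)))))))  →  (t (t (f (k (h (t (q) (f (g)))))) (q)) (w (k (h (t (f (g)) (q))))))
2. (t (t (f (k (h (t (q) (f (g)))))) (q)) (w (k (h (t (f (g)) (q))))))  →  (t (f (k (h (t (q) (f (g)))))) (w (k (h (t (f (g)) (q))))))
3. (t (f (k (h (t (q) (f (g)))))) (w (k (h (t (f (g)) (q))))))  →  (t (f (k (h (f (g))))) (w (k (h (t (f (g)) (q))))))
4. (t (f (k (h (f (g))))) (w (k (h (t (f (g)) (q))))))  →  (t (f (k (h (f (g))))) (w (k (h (f (g))))))
normal form: (t (f (k (h (f (g))))) (w (k (h (f (g))))))


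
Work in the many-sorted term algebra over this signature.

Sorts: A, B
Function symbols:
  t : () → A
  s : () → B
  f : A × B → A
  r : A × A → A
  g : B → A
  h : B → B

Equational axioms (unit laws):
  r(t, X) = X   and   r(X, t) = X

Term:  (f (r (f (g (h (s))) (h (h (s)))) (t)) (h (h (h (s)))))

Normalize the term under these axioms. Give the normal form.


1. (f (r (f (g (h (s))) (h (h (s)))) (t)) (h (h (h (s)))))  →  (f (f (g (h (s))) (h (h (s)))) (h (h (h (s)))))

normal form = (f (f (g (h (s))) (h (h (s)))) (h (h (h (s)))))


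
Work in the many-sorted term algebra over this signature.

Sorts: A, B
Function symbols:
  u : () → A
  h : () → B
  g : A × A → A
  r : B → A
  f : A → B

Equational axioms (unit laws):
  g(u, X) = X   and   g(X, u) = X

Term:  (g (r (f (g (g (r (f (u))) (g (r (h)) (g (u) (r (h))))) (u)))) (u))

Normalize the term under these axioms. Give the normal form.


1. (g (r (f (g (g (r (f (u))) (g (r (h)) (g (u) (r (h))))) (u)))) (u))  →  (r (f (g (g (r (f (u))) (g (r (h)) (g (u) (r (h))))) (u))))
2. (r (f (g (g (r (f (u))) (g (r (h)) (g (u) (r (h))))) (u))))  →  (r (f (g (r (f (u))) (g (r (h)) (g (u) (r (h)))))))
3. (r (f (g (r (f (u))) (g (r (h)) (g (u) (r (h)))))))  →  (r (f (g (r (f (u))) (g (r (h)) (r (h))))))

normal form = (r (f (g (r (f (u))) (g (r (h)) (r (h))))))


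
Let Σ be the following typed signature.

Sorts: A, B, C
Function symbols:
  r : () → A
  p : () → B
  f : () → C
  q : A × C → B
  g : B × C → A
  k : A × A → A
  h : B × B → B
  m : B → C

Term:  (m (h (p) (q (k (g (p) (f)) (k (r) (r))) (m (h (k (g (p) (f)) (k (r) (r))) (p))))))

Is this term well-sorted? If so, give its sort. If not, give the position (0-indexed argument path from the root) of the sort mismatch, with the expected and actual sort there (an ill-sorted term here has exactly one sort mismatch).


ill-sorted at position [0, 1, 1, 0, 0]: expected B, got A

    (p) : B
          (p) : B
          (f) : C
        (g (p) (f)) : A
          (r) : A
          (r) : A
        (k (r) (r)) : A
      (k (g (p) (f)) (k (r) (r))) : A
              (p) : B
              (f) : C
            (g (p) (f)) : A
              (r) : A
              (r) : A
            (k (r) (r)) : A
          (k (g (p) (f)) (k (r) (r))) : A
          (p) : B
        (h (k (g (p) (f)) (k (r) (r))) (p)) : ✗ arg 0 at [0, 1, 1, 0, 0] has sort A, expected B


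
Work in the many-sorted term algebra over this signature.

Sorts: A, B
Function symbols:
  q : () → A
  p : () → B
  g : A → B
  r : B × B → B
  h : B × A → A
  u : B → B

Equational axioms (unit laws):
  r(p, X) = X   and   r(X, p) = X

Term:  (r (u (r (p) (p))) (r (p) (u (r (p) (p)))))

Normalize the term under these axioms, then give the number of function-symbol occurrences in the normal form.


size = 5

1. (r (u (r (p) (p))) (r (p) (u (r (p) (p)))))  →  (r (u (p)) (r (p) (u (r (p) (p)))))
2. (r (u (p)) (r (p) (u (r (p) (p)))))  →  (r (u (p)) (u (r (p) (p))))
3. (r (u (p)) (u (r (p) (p))))  →  (r (u (p)) (u (p)))
normal form: (r (u (p)) (u (p)))


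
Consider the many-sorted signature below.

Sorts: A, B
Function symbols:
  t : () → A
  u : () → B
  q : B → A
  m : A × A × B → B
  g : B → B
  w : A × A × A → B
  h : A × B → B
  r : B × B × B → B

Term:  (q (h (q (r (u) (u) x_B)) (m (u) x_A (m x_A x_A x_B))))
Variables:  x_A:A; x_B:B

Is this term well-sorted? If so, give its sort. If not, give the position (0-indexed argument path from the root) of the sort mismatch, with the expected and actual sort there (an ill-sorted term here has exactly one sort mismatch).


        (u) : B
        (u) : B
        x_B : B
      (r (u) (u) x_B) : B
    (q (r (u) (u) x_B)) : A
      (u) : B
      x_A : A
        x_A : A
        x_A : A
        x_B : B
      (m x_A x_A x_B) : B
    (m (u) x_A (m x_A x_A x_B)) : ✗ arg 0 at [0, 1, 0] has sort B, expected A

ill-sorted at position [0, 1, 0]: expected A, got B


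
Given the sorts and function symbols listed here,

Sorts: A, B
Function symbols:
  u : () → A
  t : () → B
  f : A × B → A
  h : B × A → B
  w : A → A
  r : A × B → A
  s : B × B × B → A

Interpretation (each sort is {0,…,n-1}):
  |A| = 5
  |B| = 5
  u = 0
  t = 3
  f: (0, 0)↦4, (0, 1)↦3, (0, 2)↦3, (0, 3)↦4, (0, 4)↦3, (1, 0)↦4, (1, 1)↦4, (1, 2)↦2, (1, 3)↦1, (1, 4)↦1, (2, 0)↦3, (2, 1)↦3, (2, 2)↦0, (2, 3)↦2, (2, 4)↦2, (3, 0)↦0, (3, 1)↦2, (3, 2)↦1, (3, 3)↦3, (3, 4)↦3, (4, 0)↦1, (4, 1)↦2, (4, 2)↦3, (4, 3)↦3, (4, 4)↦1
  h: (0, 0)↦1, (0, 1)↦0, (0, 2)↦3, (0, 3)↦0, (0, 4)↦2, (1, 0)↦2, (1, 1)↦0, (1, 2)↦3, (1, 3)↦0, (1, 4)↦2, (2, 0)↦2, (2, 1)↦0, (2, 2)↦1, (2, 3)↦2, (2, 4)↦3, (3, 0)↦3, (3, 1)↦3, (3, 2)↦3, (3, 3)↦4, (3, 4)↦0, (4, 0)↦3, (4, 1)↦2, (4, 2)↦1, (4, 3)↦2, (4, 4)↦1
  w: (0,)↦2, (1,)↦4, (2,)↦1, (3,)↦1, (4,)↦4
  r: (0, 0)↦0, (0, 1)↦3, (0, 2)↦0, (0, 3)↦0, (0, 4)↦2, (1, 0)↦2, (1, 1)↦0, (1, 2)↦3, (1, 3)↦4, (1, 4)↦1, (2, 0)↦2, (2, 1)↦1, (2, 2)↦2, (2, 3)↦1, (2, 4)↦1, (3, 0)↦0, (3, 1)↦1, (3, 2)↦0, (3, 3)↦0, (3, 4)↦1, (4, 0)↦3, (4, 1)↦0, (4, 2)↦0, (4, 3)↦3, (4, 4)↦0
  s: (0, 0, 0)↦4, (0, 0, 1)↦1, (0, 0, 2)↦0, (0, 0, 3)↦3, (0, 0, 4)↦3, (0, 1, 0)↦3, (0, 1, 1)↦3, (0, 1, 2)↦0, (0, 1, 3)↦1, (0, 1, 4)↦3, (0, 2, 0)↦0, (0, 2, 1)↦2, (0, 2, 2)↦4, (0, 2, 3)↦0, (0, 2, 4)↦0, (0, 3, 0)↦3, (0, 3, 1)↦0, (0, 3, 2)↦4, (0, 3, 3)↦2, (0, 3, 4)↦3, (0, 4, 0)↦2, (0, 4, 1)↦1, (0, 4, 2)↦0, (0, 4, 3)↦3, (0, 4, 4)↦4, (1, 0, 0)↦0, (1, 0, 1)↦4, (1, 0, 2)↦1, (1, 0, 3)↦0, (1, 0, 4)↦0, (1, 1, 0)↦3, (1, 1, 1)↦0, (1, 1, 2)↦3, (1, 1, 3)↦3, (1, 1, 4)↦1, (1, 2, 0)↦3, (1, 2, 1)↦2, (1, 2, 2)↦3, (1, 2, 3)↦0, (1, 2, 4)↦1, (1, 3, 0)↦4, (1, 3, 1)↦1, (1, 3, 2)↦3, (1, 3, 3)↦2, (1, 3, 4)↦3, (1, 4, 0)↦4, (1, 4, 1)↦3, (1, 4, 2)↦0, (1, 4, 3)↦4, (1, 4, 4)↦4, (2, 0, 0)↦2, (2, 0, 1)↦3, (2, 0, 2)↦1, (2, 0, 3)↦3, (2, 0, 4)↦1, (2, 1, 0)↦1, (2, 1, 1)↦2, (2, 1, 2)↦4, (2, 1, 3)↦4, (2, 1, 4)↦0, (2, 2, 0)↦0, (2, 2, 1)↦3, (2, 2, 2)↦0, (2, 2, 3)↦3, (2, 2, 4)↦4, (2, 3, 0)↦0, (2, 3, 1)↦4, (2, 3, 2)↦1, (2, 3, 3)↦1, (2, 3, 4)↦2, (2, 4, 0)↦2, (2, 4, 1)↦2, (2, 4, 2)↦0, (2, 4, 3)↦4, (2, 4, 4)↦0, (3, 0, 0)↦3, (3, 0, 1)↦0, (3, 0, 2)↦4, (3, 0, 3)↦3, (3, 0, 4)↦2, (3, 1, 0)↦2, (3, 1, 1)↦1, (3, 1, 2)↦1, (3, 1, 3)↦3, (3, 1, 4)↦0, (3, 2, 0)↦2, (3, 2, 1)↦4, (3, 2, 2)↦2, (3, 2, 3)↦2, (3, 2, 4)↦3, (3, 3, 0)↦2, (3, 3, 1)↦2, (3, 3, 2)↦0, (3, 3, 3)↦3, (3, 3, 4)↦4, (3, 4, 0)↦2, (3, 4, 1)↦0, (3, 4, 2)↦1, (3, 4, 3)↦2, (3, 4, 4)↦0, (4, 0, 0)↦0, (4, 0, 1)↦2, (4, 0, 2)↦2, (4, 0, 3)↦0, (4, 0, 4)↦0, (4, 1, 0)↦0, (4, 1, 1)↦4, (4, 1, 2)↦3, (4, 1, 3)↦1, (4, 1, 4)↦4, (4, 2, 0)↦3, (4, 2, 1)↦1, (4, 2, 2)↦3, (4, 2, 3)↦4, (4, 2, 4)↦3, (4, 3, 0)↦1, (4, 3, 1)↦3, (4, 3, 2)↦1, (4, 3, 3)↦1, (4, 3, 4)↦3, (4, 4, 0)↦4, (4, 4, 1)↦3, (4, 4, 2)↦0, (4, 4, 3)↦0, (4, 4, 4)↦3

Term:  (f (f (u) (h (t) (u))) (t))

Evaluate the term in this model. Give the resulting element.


  u = 0
  t = 3
  u = 0
  (h (t) (u)) = h(3, 0) = 3
  (f (u) (h (t) (u))) = f(0, 3) = 4
  t = 3
  (f (f (u) (h (t) (u))) (t)) = f(4, 3) = 3

value = 3


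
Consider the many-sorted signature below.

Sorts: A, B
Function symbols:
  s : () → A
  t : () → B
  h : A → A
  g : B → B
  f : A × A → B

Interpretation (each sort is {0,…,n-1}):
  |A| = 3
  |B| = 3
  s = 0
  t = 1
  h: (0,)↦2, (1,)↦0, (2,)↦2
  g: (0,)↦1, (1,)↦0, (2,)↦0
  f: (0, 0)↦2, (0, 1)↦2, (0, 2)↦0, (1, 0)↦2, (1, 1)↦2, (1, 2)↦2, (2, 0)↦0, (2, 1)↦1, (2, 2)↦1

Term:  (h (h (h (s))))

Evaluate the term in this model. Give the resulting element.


  s = 0
  (h (s)) = h(0,) = 2
  (h (h (s))) = h(2,) = 2
  (h (h (h (s)))) = h(2,) = 2

value = 2


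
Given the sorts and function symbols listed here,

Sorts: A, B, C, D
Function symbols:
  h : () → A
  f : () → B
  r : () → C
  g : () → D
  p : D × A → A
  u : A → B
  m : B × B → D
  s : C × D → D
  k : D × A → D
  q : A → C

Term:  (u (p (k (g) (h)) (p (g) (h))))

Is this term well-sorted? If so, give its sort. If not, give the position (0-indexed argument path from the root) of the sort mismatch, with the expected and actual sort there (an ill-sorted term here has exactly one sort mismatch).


well-sorted; sort = B

      (g) : D
      (h) : A
    (k (g) (h)) : D
      (g) : D
      (h) : A
    (p (g) (h)) : A
  (p (k (g) (h)) (p (g) (h))) : A
(u (p (k (g) (h)) (p (g) (h)))) : B


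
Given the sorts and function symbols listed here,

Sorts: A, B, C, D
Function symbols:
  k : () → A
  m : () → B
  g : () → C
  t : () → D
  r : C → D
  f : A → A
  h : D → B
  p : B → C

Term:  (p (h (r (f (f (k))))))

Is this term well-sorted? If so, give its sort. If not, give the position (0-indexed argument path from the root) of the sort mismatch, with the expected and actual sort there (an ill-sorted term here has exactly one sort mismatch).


ill-sorted at position [0, 0, 0]: expected C, got A

          (k) : A
        (f (k)) : A
      (f (f (k))) : A
    (r (f (f (k)))) : ✗ arg 0 at [0, 0, 0] has sort A, expected C


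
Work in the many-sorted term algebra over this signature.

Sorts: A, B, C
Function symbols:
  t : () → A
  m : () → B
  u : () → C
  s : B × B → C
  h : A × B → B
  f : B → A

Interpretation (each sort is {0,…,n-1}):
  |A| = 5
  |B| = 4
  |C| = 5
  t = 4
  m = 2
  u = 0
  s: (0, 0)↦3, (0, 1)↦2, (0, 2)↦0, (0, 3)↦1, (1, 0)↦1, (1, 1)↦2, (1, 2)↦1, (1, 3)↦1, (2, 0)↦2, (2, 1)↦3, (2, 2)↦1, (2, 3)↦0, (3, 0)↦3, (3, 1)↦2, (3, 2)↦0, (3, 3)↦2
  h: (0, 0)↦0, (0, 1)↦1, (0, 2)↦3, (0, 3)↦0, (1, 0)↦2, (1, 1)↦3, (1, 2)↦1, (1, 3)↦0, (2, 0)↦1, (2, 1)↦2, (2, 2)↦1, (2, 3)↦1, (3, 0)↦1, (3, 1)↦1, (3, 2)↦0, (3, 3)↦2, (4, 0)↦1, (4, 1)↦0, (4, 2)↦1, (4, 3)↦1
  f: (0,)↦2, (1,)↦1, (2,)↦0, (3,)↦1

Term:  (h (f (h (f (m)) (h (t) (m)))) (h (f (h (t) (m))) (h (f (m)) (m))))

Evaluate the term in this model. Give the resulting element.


value = 2

  m = 2
  (f (m)) = f(2,) = 0
  t = 4
  m = 2
  (h (t) (m)) = h(4, 2) = 1
  (h (f (m)) (h (t) (m))) = h(0, 1) = 1
  (f (h (f (m)) (h (t) (m)))) = f(1,) = 1
  t = 4
  m = 2
  (h (t) (m)) = h(4, 2) = 1
  (f (h (t) (m))) = f(1,) = 1
  m = 2
  (f (m)) = f(2,) = 0
  m = 2
  (h (f (m)) (m)) = h(0, 2) = 3
  (h (f (h (t) (m))) (h (f (m)) (m))) = h(1, 3) = 0
  (h (f (h (f (m)) (h (t) (m)))) (h (f (h (t) (m))) (h (f (m)) (m)))) = h(1, 0) = 2


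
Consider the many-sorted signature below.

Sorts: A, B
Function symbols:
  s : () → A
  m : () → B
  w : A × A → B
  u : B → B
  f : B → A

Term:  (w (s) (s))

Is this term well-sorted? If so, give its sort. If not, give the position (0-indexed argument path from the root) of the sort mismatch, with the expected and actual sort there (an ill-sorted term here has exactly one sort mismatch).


  (s) : A
  (s) : A
(w (s) (s)) : B

well-sorted; sort = B


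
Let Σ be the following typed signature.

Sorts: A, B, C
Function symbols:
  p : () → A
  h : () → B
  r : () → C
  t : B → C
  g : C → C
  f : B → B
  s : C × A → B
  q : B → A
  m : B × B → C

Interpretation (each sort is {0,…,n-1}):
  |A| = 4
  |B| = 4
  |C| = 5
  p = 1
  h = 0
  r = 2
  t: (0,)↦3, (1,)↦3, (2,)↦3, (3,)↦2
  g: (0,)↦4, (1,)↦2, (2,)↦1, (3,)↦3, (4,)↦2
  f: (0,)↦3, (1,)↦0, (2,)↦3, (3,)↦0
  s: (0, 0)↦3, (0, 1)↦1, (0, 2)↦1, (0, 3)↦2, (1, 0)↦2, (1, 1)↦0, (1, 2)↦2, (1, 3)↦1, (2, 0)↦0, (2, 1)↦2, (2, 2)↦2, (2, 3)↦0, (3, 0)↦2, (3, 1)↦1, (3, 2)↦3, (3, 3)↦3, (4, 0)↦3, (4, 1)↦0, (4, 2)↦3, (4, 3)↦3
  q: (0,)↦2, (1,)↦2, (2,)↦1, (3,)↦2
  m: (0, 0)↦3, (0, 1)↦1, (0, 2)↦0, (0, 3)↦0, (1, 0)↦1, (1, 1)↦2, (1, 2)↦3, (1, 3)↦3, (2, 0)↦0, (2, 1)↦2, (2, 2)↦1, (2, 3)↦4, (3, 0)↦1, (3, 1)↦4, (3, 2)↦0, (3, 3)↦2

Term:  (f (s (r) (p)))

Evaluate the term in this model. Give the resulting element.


value = 3

  r = 2
  p = 1
  (s (r) (p)) = s(2, 1) = 2
  (f (s (r) (p))) = f(2,) = 3


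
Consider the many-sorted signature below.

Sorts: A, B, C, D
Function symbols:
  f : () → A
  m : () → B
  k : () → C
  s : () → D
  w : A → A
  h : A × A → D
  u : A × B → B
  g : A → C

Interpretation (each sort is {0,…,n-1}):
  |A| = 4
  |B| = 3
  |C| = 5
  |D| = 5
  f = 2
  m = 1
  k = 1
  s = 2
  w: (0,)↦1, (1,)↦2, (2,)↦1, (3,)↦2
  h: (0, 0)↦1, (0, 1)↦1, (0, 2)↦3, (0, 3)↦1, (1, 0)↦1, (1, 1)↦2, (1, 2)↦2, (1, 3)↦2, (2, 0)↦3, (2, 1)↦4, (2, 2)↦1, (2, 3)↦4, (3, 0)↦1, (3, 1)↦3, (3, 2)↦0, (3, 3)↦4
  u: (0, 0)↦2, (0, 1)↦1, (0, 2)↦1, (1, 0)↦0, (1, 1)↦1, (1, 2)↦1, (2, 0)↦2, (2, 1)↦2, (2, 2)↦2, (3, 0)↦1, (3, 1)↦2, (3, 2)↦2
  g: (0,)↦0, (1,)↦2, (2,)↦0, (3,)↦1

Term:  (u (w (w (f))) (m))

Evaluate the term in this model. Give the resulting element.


value = 2

  f = 2
  (w (f)) = w(2,) = 1
  (w (w (f))) = w(1,) = 2
  m = 1
  (u (w (w (f))) (m)) = u(2, 1) = 2


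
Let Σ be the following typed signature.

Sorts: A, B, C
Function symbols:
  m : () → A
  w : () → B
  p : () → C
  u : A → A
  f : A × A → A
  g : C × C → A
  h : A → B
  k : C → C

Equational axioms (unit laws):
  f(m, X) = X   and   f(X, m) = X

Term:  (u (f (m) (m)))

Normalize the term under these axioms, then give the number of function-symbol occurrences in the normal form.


size = 2

1. (u (f (m) (m)))  →  (u (m))
normal form: (u (m))


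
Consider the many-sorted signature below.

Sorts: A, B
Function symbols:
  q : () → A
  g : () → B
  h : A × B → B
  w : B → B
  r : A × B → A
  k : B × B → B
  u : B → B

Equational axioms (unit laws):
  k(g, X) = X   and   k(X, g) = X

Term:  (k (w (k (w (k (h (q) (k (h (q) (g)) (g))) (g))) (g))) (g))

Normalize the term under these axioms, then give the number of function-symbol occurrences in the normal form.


1. (k (w (k (w (k (h (q) (k (h (q) (g)) (g))) (g))) (g))) (g))  →  (w (k (w (k (h (q) (k (h (q) (g)) (g))) (g))) (g)))
2. (w (k (w (k (h (q) (k (h (q) (g)) (g))) (g))) (g)))  →  (w (w (k (h (q) (k (h (q) (g)) (g))) (g))))
3. (w (w (k (h (q) (k (h (q) (g)) (g))) (g))))  →  (w (w (h (q) (k (h (q) (g)) (g)))))
4. (w (w (h (q) (k (h (q) (g)) (g)))))  →  (w (w (h (q) (h (q) (g)))))
normal form: (w (w (h (q) (h (q) (g)))))

size = 7


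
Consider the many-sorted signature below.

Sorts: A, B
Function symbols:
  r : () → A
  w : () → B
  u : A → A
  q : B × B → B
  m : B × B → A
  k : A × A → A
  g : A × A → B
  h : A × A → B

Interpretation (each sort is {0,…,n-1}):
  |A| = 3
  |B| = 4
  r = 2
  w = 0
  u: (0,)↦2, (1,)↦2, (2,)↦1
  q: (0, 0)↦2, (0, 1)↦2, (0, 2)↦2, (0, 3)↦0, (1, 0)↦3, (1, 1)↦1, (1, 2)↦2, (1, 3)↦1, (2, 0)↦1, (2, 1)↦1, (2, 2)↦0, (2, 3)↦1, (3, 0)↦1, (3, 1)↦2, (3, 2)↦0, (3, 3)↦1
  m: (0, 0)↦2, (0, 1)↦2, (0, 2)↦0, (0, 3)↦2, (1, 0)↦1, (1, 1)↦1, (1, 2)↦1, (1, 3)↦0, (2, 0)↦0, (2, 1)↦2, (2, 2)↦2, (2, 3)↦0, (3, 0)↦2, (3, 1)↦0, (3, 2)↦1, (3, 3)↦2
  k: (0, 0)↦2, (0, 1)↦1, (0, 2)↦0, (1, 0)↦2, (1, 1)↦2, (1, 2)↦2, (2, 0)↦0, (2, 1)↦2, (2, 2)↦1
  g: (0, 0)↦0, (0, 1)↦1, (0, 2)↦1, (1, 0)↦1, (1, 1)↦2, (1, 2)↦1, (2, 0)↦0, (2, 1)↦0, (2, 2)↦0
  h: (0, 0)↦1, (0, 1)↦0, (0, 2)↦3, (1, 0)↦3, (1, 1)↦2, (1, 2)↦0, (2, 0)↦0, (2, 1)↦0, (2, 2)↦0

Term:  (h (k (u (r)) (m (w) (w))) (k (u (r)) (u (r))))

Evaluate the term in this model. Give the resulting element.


  r = 2
  (u (r)) = u(2,) = 1
  w = 0
  w = 0
  (m (w) (w)) = m(0, 0) = 2
  (k (u (r)) (m (w) (w))) = k(1, 2) = 2
  r = 2
  (u (r)) = u(2,) = 1
  r = 2
  (u (r)) = u(2,) = 1
  (k (u (r)) (u (r))) = k(1, 1) = 2
  (h (k (u (r)) (m (w) (w))) (k (u (r)) (u (r)))) = h(2, 2) = 0

value = 0


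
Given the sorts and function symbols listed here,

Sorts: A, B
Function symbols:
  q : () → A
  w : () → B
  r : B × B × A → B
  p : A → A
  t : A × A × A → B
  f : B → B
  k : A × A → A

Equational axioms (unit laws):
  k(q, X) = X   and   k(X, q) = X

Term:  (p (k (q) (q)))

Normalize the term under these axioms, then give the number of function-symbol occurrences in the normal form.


size = 2

1. (p (k (q) (q)))  →  (p (q))
normal form: (p (q))


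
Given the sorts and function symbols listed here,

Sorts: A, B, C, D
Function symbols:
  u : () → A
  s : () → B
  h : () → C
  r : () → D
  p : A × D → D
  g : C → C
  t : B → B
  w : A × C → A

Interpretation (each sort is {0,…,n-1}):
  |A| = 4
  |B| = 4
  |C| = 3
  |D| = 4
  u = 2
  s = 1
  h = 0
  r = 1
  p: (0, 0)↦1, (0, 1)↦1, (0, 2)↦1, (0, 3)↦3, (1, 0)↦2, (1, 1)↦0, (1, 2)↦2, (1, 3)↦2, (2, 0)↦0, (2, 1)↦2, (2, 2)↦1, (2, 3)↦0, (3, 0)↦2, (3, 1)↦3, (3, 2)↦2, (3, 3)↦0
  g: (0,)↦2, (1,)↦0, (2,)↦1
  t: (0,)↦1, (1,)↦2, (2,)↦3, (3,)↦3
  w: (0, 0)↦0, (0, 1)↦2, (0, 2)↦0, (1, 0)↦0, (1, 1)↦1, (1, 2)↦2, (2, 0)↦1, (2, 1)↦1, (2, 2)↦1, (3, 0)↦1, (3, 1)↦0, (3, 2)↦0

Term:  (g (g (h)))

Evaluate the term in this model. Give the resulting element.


  h = 0
  (g (h)) = g(0,) = 2
  (g (g (h))) = g(2,) = 1

value = 1


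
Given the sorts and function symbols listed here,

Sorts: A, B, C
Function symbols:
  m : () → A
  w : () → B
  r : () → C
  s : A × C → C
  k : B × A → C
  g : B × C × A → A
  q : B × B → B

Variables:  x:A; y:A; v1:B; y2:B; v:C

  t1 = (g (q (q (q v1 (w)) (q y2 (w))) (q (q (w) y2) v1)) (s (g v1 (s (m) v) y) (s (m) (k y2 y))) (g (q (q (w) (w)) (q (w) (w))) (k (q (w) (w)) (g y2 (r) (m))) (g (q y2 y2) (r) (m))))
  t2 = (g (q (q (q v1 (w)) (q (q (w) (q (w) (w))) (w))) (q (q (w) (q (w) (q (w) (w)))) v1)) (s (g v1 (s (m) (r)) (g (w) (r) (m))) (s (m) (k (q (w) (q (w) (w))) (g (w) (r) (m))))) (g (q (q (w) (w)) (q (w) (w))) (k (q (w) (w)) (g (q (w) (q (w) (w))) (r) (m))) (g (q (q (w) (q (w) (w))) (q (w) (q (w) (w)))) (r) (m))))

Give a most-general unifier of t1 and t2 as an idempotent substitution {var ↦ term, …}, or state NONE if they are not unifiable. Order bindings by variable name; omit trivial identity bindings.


{v ↦ (r), y ↦ (g (w) (r) (m)), y2 ↦ (q (w) (q (w) (w)))}
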